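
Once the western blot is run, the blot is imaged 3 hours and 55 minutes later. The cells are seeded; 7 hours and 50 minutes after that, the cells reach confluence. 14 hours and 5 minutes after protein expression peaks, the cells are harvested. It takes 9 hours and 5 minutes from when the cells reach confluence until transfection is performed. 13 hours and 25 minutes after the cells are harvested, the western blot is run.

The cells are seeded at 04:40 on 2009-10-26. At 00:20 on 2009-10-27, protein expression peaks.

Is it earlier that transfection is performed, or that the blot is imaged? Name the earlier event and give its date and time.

Transfection is performed — 21:35 on 2009-10-26

The cells are seeded: 04:40 Oct 26, 2009.
The cells reach confluence: 04:40 Oct 26, 2009 + 7h50m = 12:30 Oct 26, 2009.
Transfection is performed: 12:30 Oct 26, 2009 + 9h05m = 21:35 Oct 26, 2009.
Protein expression peaks: 00:20 Oct 27, 2009.
The cells are harvested: 00:20 Oct 27, 2009 + 14h05m = 14:25 Oct 27, 2009.
The western blot is run: 14:25 Oct 27, 2009 + 13h25m = 03:50 Oct 28, 2009.
The blot is imaged: 03:50 Oct 28, 2009 + 3h55m = 07:45 Oct 28, 2009.
Comparing: transfection is performed at 21:35 Oct 26, 2009 vs the blot is imaged at 07:45 Oct 28, 2009. Earlier: transfection is performed.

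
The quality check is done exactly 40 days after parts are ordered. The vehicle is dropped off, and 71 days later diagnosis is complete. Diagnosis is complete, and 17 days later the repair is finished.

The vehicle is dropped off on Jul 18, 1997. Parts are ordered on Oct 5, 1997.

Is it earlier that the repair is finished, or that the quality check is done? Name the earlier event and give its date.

The repair is finished — Oct 14, 1997

The vehicle is dropped off: Jul 18, 1997.
Diagnosis is complete: Jul 18, 1997 + 71 days = Sep 27, 1997.
The repair is finished: Sep 27, 1997 + 17 days = Oct 14, 1997.
Parts are ordered: Oct 5, 1997.
The quality check is done: Oct 5, 1997 + 40 days = Nov 14, 1997.
Comparing: the repair is finished on Oct 14, 1997 vs the quality check is done on Nov 14, 1997. Earlier: the repair is finished.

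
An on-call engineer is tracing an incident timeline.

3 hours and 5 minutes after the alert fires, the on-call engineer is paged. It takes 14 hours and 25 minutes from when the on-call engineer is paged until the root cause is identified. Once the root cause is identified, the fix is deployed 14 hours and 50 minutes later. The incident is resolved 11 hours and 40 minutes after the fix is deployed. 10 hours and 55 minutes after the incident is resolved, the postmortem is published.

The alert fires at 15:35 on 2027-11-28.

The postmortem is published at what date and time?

The alert fires: 15:35 Nov 28, 2027.
The on-call engineer is paged: 15:35 Nov 28, 2027 + 3h05m = 18:40 Nov 28, 2027.
The root cause is identified: 18:40 Nov 28, 2027 + 14h25m = 09:05 Nov 29, 2027.
The fix is deployed: 09:05 Nov 29, 2027 + 14h50m = 23:55 Nov 29, 2027.
The incident is resolved: 23:55 Nov 29, 2027 + 11h40m = 11:35 Nov 30, 2027.
The postmortem is published: 11:35 Nov 30, 2027 + 10h55m = 22:30 Nov 30, 2027.

22:30 on 2027-11-30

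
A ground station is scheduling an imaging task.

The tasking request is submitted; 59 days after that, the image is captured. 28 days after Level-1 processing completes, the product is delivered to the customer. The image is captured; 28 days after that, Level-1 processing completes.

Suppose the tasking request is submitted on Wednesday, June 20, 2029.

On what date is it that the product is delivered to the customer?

The tasking request is submitted: Jun 20, 2029.
The image is captured: Jun 20, 2029 + 59 days = Aug 18, 2029.
Level-1 processing completes: Aug 18, 2029 + 28 days = Sep 15, 2029.
The product is delivered to the customer: Sep 15, 2029 + 28 days = Oct 13, 2029.

Saturday, October 13, 2029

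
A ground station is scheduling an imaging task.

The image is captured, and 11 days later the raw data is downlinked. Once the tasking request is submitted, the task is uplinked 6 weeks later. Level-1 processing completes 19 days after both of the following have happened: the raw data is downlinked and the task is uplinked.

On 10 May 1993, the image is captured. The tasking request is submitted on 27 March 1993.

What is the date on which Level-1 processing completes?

9 June 1993

The image is captured: May 10, 1993.
The raw data is downlinked: May 10, 1993 + 11 days = May 21, 1993.
The tasking request is submitted: Mar 27, 1993.
The task is uplinked: Mar 27, 1993 + 6 weeks = May 8, 1993.
Both prerequisites met — the raw data is downlinked (May 21, 1993), the task is uplinked (May 8, 1993); the later is May 21, 1993.
Level-1 processing completes: May 21, 1993 + 19 days = Jun 9, 1993.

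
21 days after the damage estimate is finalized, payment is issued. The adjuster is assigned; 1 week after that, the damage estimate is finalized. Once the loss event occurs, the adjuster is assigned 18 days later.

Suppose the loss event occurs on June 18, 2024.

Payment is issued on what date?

The loss event occurs: Jun 18, 2024.
The adjuster is assigned: Jun 18, 2024 + 18 days = Jul 6, 2024.
The damage estimate is finalized: Jul 6, 2024 + 1 week = Jul 13, 2024.
Payment is issued: Jul 13, 2024 + 21 days = Aug 3, 2024.

August 3, 2024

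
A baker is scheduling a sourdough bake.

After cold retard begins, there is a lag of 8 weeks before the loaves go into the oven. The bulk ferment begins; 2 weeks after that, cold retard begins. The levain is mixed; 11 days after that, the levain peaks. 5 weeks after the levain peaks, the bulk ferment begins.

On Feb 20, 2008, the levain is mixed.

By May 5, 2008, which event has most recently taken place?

The levain is mixed: Feb 20, 2008.
The levain peaks: Feb 20, 2008 + 11 days = Mar 2, 2008.
The bulk ferment begins: Mar 2, 2008 + 5 weeks = Apr 6, 2008.
Cold retard begins: Apr 6, 2008 + 2 weeks = Apr 20, 2008.
The loaves go into the oven: Apr 20, 2008 + 8 weeks = Jun 15, 2008.
May 5, 2008 falls between when cold retard begins (Apr 20, 2008) and when the loaves go into the oven (Jun 15, 2008).

Cold retard begins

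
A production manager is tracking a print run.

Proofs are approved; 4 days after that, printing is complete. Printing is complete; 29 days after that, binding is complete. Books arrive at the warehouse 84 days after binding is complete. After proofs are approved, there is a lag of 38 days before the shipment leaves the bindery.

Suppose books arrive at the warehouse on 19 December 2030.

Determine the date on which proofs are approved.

Books arrive at the warehouse: Dec 19, 2030.
Binding is complete: Dec 19, 2030 − 84 days = Sep 26, 2030.
Printing is complete: Sep 26, 2030 − 29 days = Aug 28, 2030.
Proofs are approved: Aug 28, 2030 − 4 days = Aug 24, 2030.

24 August 2030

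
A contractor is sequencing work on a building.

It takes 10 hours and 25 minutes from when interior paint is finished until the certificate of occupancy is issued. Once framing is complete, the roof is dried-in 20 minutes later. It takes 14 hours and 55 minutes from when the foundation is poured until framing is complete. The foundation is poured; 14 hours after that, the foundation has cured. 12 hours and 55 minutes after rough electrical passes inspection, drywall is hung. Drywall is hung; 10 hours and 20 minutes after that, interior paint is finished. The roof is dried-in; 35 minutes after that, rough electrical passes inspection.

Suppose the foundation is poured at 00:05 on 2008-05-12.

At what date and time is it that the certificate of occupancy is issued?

The foundation is poured: 00:05 May 12, 2008.
Framing is complete: 00:05 May 12, 2008 + 14h55m = 15:00 May 12, 2008.
The roof is dried-in: 15:00 May 12, 2008 + 20m = 15:20 May 12, 2008.
Rough electrical passes inspection: 15:20 May 12, 2008 + 35m = 15:55 May 12, 2008.
Drywall is hung: 15:55 May 12, 2008 + 12h55m = 04:50 May 13, 2008.
Interior paint is finished: 04:50 May 13, 2008 + 10h20m = 15:10 May 13, 2008.
The certificate of occupancy is issued: 15:10 May 13, 2008 + 10h25m = 01:35 May 14, 2008.

01:35 on 2008-05-14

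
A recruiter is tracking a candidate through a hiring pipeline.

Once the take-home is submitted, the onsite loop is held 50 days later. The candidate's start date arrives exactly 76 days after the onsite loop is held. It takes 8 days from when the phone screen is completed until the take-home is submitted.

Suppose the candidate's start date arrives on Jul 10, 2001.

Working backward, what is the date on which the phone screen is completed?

The candidate's start date arrives: Jul 10, 2001.
The onsite loop is held: Jul 10, 2001 − 76 days = Apr 25, 2001.
The take-home is submitted: Apr 25, 2001 − 50 days = Mar 6, 2001.
The phone screen is completed: Mar 6, 2001 − 8 days = Feb 26, 2001.

Feb 26, 2001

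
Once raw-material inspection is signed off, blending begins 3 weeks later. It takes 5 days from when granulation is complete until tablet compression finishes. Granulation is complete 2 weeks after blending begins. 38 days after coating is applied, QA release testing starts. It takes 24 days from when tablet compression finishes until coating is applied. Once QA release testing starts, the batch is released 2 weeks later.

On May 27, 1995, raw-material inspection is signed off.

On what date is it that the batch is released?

Sep 20, 1995

Raw-material inspection is signed off: May 27, 1995.
Blending begins: May 27, 1995 + 3 weeks = Jun 17, 1995.
Granulation is complete: Jun 17, 1995 + 2 weeks = Jul 1, 1995.
Tablet compression finishes: Jul 1, 1995 + 5 days = Jul 6, 1995.
Coating is applied: Jul 6, 1995 + 24 days = Jul 30, 1995.
QA release testing starts: Jul 30, 1995 + 38 days = Sep 6, 1995.
The batch is released: Sep 6, 1995 + 2 weeks = Sep 20, 1995.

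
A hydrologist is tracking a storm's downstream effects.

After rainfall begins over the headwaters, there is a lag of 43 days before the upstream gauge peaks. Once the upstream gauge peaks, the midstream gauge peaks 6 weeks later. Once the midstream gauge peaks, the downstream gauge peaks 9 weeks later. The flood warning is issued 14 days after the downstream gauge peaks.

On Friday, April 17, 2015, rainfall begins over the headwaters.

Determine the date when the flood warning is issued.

Rainfall begins over the headwaters: Apr 17, 2015.
The upstream gauge peaks: Apr 17, 2015 + 43 days = May 30, 2015.
The midstream gauge peaks: May 30, 2015 + 6 weeks = Jul 11, 2015.
The downstream gauge peaks: Jul 11, 2015 + 9 weeks = Sep 12, 2015.
The flood warning is issued: Sep 12, 2015 + 14 days = Sep 26, 2015.

Saturday, September 26, 2015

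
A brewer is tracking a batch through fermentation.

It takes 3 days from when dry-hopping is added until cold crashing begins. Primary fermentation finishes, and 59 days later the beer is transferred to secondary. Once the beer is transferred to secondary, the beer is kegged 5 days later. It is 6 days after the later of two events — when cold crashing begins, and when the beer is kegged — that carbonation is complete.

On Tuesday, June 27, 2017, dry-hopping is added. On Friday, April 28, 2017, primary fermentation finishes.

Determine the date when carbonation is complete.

Friday, July 7, 2017

Dry-hopping is added: Jun 27, 2017.
Cold crashing begins: Jun 27, 2017 + 3 days = Jun 30, 2017.
Primary fermentation finishes: Apr 28, 2017.
The beer is transferred to secondary: Apr 28, 2017 + 59 days = Jun 26, 2017.
The beer is kegged: Jun 26, 2017 + 5 days = Jul 1, 2017.
Both prerequisites met — cold crashing begins (Jun 30, 2017), the beer is kegged (Jul 1, 2017); the later is Jul 1, 2017.
Carbonation is complete: Jul 1, 2017 + 6 days = Jul 7, 2017.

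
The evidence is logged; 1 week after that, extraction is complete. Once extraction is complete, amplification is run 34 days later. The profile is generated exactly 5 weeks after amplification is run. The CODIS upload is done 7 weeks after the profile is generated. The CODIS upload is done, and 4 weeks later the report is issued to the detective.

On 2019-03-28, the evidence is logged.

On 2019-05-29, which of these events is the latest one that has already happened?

Amplification is run

The evidence is logged: Mar 28, 2019.
Extraction is complete: Mar 28, 2019 + 1 week = Apr 4, 2019.
Amplification is run: Apr 4, 2019 + 34 days = May 8, 2019.
The profile is generated: May 8, 2019 + 5 weeks = Jun 12, 2019.
The CODIS upload is done: Jun 12, 2019 + 7 weeks = Jul 31, 2019.
The report is issued to the detective: Jul 31, 2019 + 4 weeks = Aug 28, 2019.
May 29, 2019 falls between when amplification is run (May 8, 2019) and when the profile is generated (Jun 12, 2019).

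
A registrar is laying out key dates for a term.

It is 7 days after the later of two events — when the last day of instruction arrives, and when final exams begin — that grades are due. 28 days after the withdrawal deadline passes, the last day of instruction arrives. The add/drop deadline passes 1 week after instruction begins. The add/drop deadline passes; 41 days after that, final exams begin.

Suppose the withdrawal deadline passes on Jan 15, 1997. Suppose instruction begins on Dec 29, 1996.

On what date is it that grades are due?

Feb 22, 1997

The withdrawal deadline passes: Jan 15, 1997.
The last day of instruction arrives: Jan 15, 1997 + 28 days = Feb 12, 1997.
Instruction begins: Dec 29, 1996.
The add/drop deadline passes: Dec 29, 1996 + 1 week = Jan 5, 1997.
Final exams begin: Jan 5, 1997 + 41 days = Feb 15, 1997.
Both prerequisites met — the last day of instruction arrives (Feb 12, 1997), final exams begin (Feb 15, 1997); the later is Feb 15, 1997.
Grades are due: Feb 15, 1997 + 7 days = Feb 22, 1997.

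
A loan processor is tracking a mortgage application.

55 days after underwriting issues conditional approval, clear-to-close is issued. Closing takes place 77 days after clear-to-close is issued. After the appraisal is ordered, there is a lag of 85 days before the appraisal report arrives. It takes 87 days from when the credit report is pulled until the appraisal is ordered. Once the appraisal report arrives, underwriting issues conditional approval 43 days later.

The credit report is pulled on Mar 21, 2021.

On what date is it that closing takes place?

Mar 3, 2022

The credit report is pulled: Mar 21, 2021.
The appraisal is ordered: Mar 21, 2021 + 87 days = Jun 16, 2021.
The appraisal report arrives: Jun 16, 2021 + 85 days = Sep 9, 2021.
Underwriting issues conditional approval: Sep 9, 2021 + 43 days = Oct 22, 2021.
Clear-to-close is issued: Oct 22, 2021 + 55 days = Dec 16, 2021.
Closing takes place: Dec 16, 2021 + 77 days = Mar 3, 2022.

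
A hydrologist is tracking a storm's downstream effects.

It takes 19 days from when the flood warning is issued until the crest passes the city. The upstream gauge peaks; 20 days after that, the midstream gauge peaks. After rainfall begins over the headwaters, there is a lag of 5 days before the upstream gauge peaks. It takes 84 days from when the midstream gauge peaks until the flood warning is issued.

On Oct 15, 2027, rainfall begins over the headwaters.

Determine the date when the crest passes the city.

Feb 20, 2028

Rainfall begins over the headwaters: Oct 15, 2027.
The upstream gauge peaks: Oct 15, 2027 + 5 days = Oct 20, 2027.
The midstream gauge peaks: Oct 20, 2027 + 20 days = Nov 9, 2027.
The flood warning is issued: Nov 9, 2027 + 84 days = Feb 1, 2028.
The crest passes the city: Feb 1, 2028 + 19 days = Feb 20, 2028.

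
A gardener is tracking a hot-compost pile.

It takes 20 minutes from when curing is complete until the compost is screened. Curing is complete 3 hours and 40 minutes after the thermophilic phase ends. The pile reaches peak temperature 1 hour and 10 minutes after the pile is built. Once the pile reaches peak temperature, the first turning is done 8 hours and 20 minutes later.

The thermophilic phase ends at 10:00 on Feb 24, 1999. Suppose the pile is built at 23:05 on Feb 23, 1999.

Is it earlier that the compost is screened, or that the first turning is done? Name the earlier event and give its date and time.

The thermophilic phase ends: 10:00 Feb 24, 1999.
Curing is complete: 10:00 Feb 24, 1999 + 3h40m = 13:40 Feb 24, 1999.
The compost is screened: 13:40 Feb 24, 1999 + 20m = 14:00 Feb 24, 1999.
The pile is built: 23:05 Feb 23, 1999.
The pile reaches peak temperature: 23:05 Feb 23, 1999 + 1h10m = 00:15 Feb 24, 1999.
The first turning is done: 00:15 Feb 24, 1999 + 8h20m = 08:35 Feb 24, 1999.
Comparing: the compost is screened at 14:00 Feb 24, 1999 vs the first turning is done at 08:35 Feb 24, 1999. Earlier: the first turning is done.

The first turning is done — 08:35 on Feb 24, 1999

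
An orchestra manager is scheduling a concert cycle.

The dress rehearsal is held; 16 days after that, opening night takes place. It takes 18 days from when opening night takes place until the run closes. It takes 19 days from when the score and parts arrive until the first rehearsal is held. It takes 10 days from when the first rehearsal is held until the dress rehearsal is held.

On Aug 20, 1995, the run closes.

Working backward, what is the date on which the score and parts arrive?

Jun 18, 1995

The run closes: Aug 20, 1995.
Opening night takes place: Aug 20, 1995 − 18 days = Aug 2, 1995.
The dress rehearsal is held: Aug 2, 1995 − 16 days = Jul 17, 1995.
The first rehearsal is held: Jul 17, 1995 − 10 days = Jul 7, 1995.
The score and parts arrive: Jul 7, 1995 − 19 days = Jun 18, 1995.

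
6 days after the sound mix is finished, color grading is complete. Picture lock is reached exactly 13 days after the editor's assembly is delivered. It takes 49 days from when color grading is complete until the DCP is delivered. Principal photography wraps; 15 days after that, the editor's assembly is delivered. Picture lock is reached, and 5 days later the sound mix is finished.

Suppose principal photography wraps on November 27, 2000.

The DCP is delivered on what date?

February 23, 2001

Principal photography wraps: Nov 27, 2000.
The editor's assembly is delivered: Nov 27, 2000 + 15 days = Dec 12, 2000.
Picture lock is reached: Dec 12, 2000 + 13 days = Dec 25, 2000.
The sound mix is finished: Dec 25, 2000 + 5 days = Dec 30, 2000.
Color grading is complete: Dec 30, 2000 + 6 days = Jan 5, 2001.
The DCP is delivered: Jan 5, 2001 + 49 days = Feb 23, 2001.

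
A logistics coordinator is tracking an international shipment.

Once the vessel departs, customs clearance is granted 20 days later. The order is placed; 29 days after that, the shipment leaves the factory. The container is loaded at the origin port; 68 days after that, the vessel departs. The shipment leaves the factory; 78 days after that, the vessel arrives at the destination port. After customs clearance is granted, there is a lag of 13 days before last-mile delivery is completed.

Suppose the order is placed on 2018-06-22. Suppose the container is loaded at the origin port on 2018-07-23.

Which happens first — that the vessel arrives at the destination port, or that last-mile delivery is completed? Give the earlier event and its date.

The vessel arrives at the destination port — 2018-10-07

The order is placed: Jun 22, 2018.
The shipment leaves the factory: Jun 22, 2018 + 29 days = Jul 21, 2018.
The vessel arrives at the destination port: Jul 21, 2018 + 78 days = Oct 7, 2018.
The container is loaded at the origin port: Jul 23, 2018.
The vessel departs: Jul 23, 2018 + 68 days = Sep 29, 2018.
Customs clearance is granted: Sep 29, 2018 + 20 days = Oct 19, 2018.
Last-mile delivery is completed: Oct 19, 2018 + 13 days = Nov 1, 2018.
Comparing: the vessel arrives at the destination port on Oct 7, 2018 vs last-mile delivery is completed on Nov 1, 2018. Earlier: the vessel arrives at the destination port.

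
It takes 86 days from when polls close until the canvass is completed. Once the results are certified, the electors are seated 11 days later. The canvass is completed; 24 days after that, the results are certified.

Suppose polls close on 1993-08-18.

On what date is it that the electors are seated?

Polls close: Aug 18, 1993.
The canvass is completed: Aug 18, 1993 + 86 days = Nov 12, 1993.
The results are certified: Nov 12, 1993 + 24 days = Dec 6, 1993.
The electors are seated: Dec 6, 1993 + 11 days = Dec 17, 1993.

1993-12-17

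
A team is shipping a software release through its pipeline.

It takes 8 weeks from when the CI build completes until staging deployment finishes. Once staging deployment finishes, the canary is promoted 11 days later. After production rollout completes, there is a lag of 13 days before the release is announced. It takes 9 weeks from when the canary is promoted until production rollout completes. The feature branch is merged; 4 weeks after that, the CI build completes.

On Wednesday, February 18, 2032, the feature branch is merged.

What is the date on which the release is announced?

Saturday, August 7, 2032

The feature branch is merged: Feb 18, 2032.
The CI build completes: Feb 18, 2032 + 4 weeks = Mar 17, 2032.
Staging deployment finishes: Mar 17, 2032 + 8 weeks = May 12, 2032.
The canary is promoted: May 12, 2032 + 11 days = May 23, 2032.
Production rollout completes: May 23, 2032 + 9 weeks = Jul 25, 2032.
The release is announced: Jul 25, 2032 + 13 days = Aug 7, 2032.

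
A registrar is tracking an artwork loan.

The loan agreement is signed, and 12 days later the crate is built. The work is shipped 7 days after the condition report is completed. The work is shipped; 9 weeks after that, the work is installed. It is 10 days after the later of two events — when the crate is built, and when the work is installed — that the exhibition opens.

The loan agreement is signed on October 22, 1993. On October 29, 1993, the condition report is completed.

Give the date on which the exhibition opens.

January 17, 1994

The loan agreement is signed: Oct 22, 1993.
The crate is built: Oct 22, 1993 + 12 days = Nov 3, 1993.
The condition report is completed: Oct 29, 1993.
The work is shipped: Oct 29, 1993 + 7 days = Nov 5, 1993.
The work is installed: Nov 5, 1993 + 9 weeks = Jan 7, 1994.
Both prerequisites met — the crate is built (Nov 3, 1993), the work is installed (Jan 7, 1994); the later is Jan 7, 1994.
The exhibition opens: Jan 7, 1994 + 10 days = Jan 17, 1994.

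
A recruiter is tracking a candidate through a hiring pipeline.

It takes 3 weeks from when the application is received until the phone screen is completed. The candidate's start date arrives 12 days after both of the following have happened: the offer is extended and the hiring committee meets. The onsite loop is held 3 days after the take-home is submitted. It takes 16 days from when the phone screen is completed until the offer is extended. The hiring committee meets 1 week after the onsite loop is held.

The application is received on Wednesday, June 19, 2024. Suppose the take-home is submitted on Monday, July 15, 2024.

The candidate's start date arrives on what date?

The application is received: Jun 19, 2024.
The phone screen is completed: Jun 19, 2024 + 3 weeks = Jul 10, 2024.
The offer is extended: Jul 10, 2024 + 16 days = Jul 26, 2024.
The take-home is submitted: Jul 15, 2024.
The onsite loop is held: Jul 15, 2024 + 3 days = Jul 18, 2024.
The hiring committee meets: Jul 18, 2024 + 1 week = Jul 25, 2024.
Both prerequisites met — the offer is extended (Jul 26, 2024), the hiring committee meets (Jul 25, 2024); the later is Jul 26, 2024.
The candidate's start date arrives: Jul 26, 2024 + 12 days = Aug 7, 2024.

Wednesday, August 7, 2024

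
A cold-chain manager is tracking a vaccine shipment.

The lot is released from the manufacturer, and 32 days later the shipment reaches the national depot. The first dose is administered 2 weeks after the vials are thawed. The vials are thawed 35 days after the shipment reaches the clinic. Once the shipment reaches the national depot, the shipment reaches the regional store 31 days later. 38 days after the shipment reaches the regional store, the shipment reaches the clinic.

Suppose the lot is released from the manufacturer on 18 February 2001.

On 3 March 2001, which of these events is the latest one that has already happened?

The lot is released from the manufacturer: Feb 18, 2001.
The shipment reaches the national depot: Feb 18, 2001 + 32 days = Mar 22, 2001.
The shipment reaches the regional store: Mar 22, 2001 + 31 days = Apr 22, 2001.
The shipment reaches the clinic: Apr 22, 2001 + 38 days = May 30, 2001.
The vials are thawed: May 30, 2001 + 35 days = Jul 4, 2001.
The first dose is administered: Jul 4, 2001 + 2 weeks = Jul 18, 2001.
Mar 3, 2001 falls between when the lot is released from the manufacturer (Feb 18, 2001) and when the shipment reaches the national depot (Mar 22, 2001).

The lot is released from the manufacturer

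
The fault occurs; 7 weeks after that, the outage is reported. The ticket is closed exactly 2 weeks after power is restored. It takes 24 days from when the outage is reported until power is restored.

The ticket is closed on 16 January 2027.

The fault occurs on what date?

21 October 2026

The ticket is closed: Jan 16, 2027.
Power is restored: Jan 16, 2027 − 2 weeks = Jan 2, 2027.
The outage is reported: Jan 2, 2027 − 24 days = Dec 9, 2026.
The fault occurs: Dec 9, 2026 − 7 weeks = Oct 21, 2026.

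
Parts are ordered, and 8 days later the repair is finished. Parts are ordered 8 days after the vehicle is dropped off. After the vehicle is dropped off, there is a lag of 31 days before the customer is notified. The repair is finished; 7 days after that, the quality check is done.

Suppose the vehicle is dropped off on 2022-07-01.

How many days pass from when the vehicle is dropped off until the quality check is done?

23 days

Causal path: the vehicle is dropped off → parts are ordered → the repair is finished → the quality check is done.
Total delay along the path: 8 + 8 + 7 = 23 days.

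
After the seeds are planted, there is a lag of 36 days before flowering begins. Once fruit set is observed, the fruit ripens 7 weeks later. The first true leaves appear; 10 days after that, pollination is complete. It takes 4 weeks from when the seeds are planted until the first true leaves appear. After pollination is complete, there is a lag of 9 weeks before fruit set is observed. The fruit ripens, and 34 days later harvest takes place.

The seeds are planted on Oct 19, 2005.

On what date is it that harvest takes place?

The seeds are planted: Oct 19, 2005.
The first true leaves appear: Oct 19, 2005 + 4 weeks = Nov 16, 2005.
Pollination is complete: Nov 16, 2005 + 10 days = Nov 26, 2005.
Fruit set is observed: Nov 26, 2005 + 9 weeks = Jan 28, 2006.
The fruit ripens: Jan 28, 2006 + 7 weeks = Mar 18, 2006.
Harvest takes place: Mar 18, 2006 + 34 days = Apr 21, 2006.

Apr 21, 2006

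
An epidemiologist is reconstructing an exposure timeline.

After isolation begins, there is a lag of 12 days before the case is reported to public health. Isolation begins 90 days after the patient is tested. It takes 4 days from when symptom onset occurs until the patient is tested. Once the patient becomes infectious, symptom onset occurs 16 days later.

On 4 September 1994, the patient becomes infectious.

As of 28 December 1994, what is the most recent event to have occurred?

Isolation begins

The patient becomes infectious: Sep 4, 1994.
Symptom onset occurs: Sep 4, 1994 + 16 days = Sep 20, 1994.
The patient is tested: Sep 20, 1994 + 4 days = Sep 24, 1994.
Isolation begins: Sep 24, 1994 + 90 days = Dec 23, 1994.
The case is reported to public health: Dec 23, 1994 + 12 days = Jan 4, 1995.
Dec 28, 1994 falls between when isolation begins (Dec 23, 1994) and when the case is reported to public health (Jan 4, 1995).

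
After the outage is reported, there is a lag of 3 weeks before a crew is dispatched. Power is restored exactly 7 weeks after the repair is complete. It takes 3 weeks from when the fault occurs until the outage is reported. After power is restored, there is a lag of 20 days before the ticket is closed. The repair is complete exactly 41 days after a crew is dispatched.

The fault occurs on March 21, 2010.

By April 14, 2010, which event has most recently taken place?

The fault occurs: Mar 21, 2010.
The outage is reported: Mar 21, 2010 + 3 weeks = Apr 11, 2010.
A crew is dispatched: Apr 11, 2010 + 3 weeks = May 2, 2010.
The repair is complete: May 2, 2010 + 41 days = Jun 12, 2010.
Power is restored: Jun 12, 2010 + 7 weeks = Jul 31, 2010.
The ticket is closed: Jul 31, 2010 + 20 days = Aug 20, 2010.
Apr 14, 2010 falls between when the outage is reported (Apr 11, 2010) and when a crew is dispatched (May 2, 2010).

The outage is reported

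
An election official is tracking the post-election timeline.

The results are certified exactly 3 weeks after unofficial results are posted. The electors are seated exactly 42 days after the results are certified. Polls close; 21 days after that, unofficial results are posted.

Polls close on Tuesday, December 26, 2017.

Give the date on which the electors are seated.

Tuesday, March 20, 2018

Polls close: Dec 26, 2017.
Unofficial results are posted: Dec 26, 2017 + 21 days = Jan 16, 2018.
The results are certified: Jan 16, 2018 + 3 weeks = Feb 6, 2018.
The electors are seated: Feb 6, 2018 + 42 days = Mar 20, 2018.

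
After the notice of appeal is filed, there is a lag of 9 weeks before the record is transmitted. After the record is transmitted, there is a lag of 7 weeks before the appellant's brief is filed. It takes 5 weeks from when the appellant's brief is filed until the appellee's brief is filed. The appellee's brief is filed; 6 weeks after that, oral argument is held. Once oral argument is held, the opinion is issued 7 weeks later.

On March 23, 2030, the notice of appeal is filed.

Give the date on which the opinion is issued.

The notice of appeal is filed: Mar 23, 2030.
The record is transmitted: Mar 23, 2030 + 9 weeks = May 25, 2030.
The appellant's brief is filed: May 25, 2030 + 7 weeks = Jul 13, 2030.
The appellee's brief is filed: Jul 13, 2030 + 5 weeks = Aug 17, 2030.
Oral argument is held: Aug 17, 2030 + 6 weeks = Sep 28, 2030.
The opinion is issued: Sep 28, 2030 + 7 weeks = Nov 16, 2030.

November 16, 2030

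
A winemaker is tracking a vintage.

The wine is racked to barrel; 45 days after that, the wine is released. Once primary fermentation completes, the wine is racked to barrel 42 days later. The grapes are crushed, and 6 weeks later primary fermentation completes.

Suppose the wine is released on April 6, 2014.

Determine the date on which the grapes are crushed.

The wine is released: Apr 6, 2014.
The wine is racked to barrel: Apr 6, 2014 − 45 days = Feb 20, 2014.
Primary fermentation completes: Feb 20, 2014 − 42 days = Jan 9, 2014.
The grapes are crushed: Jan 9, 2014 − 6 weeks = Nov 28, 2013.

November 28, 2013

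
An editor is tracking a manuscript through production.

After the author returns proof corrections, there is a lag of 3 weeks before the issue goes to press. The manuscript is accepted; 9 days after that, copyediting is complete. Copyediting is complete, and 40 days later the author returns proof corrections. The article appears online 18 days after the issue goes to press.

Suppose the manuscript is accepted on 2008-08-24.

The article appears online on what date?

2008-11-20

The manuscript is accepted: Aug 24, 2008.
Copyediting is complete: Aug 24, 2008 + 9 days = Sep 2, 2008.
The author returns proof corrections: Sep 2, 2008 + 40 days = Oct 12, 2008.
The issue goes to press: Oct 12, 2008 + 3 weeks = Nov 2, 2008.
The article appears online: Nov 2, 2008 + 18 days = Nov 20, 2008.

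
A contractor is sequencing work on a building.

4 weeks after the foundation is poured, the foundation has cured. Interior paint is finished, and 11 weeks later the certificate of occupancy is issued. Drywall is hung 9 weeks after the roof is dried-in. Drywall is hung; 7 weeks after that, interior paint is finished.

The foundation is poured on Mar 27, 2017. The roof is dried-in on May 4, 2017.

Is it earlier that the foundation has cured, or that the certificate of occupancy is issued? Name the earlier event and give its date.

The foundation is poured: Mar 27, 2017.
The foundation has cured: Mar 27, 2017 + 4 weeks = Apr 24, 2017.
The roof is dried-in: May 4, 2017.
Drywall is hung: May 4, 2017 + 9 weeks = Jul 6, 2017.
Interior paint is finished: Jul 6, 2017 + 7 weeks = Aug 24, 2017.
The certificate of occupancy is issued: Aug 24, 2017 + 11 weeks = Nov 9, 2017.
Comparing: the foundation has cured on Apr 24, 2017 vs the certificate of occupancy is issued on Nov 9, 2017. Earlier: the foundation has cured.

The foundation has cured — Apr 24, 2017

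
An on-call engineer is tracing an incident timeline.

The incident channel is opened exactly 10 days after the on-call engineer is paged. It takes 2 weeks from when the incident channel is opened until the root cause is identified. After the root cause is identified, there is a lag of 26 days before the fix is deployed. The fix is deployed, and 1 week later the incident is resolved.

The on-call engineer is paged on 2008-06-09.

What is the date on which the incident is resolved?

The on-call engineer is paged: Jun 9, 2008.
The incident channel is opened: Jun 9, 2008 + 10 days = Jun 19, 2008.
The root cause is identified: Jun 19, 2008 + 2 weeks = Jul 3, 2008.
The fix is deployed: Jul 3, 2008 + 26 days = Jul 29, 2008.
The incident is resolved: Jul 29, 2008 + 1 week = Aug 5, 2008.

2008-08-05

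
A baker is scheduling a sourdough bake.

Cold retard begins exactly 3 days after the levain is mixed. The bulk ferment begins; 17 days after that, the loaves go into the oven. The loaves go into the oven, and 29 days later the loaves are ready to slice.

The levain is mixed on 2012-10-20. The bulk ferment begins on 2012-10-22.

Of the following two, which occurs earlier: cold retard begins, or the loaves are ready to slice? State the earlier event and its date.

Cold retard begins — 2012-10-23

The levain is mixed: Oct 20, 2012.
Cold retard begins: Oct 20, 2012 + 3 days = Oct 23, 2012.
The bulk ferment begins: Oct 22, 2012.
The loaves go into the oven: Oct 22, 2012 + 17 days = Nov 8, 2012.
The loaves are ready to slice: Nov 8, 2012 + 29 days = Dec 7, 2012.
Comparing: cold retard begins on Oct 23, 2012 vs the loaves are ready to slice on Dec 7, 2012. Earlier: cold retard begins.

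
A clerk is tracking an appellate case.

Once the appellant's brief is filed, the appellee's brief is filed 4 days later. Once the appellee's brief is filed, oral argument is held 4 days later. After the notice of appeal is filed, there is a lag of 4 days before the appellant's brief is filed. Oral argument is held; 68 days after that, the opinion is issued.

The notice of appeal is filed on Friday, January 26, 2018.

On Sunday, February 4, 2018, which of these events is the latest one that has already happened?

The notice of appeal is filed: Jan 26, 2018.
The appellant's brief is filed: Jan 26, 2018 + 4 days = Jan 30, 2018.
The appellee's brief is filed: Jan 30, 2018 + 4 days = Feb 3, 2018.
Oral argument is held: Feb 3, 2018 + 4 days = Feb 7, 2018.
The opinion is issued: Feb 7, 2018 + 68 days = Apr 16, 2018.
Feb 4, 2018 falls between when the appellee's brief is filed (Feb 3, 2018) and when oral argument is held (Feb 7, 2018).

The appellee's brief is filed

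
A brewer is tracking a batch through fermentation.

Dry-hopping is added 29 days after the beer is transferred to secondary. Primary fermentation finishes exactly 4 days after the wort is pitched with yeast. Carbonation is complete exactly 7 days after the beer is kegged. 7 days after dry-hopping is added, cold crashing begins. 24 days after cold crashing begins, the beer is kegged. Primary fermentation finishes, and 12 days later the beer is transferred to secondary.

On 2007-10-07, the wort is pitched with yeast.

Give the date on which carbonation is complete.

2007-12-29

The wort is pitched with yeast: Oct 7, 2007.
Primary fermentation finishes: Oct 7, 2007 + 4 days = Oct 11, 2007.
The beer is transferred to secondary: Oct 11, 2007 + 12 days = Oct 23, 2007.
Dry-hopping is added: Oct 23, 2007 + 29 days = Nov 21, 2007.
Cold crashing begins: Nov 21, 2007 + 7 days = Nov 28, 2007.
The beer is kegged: Nov 28, 2007 + 24 days = Dec 22, 2007.
Carbonation is complete: Dec 22, 2007 + 7 days = Dec 29, 2007.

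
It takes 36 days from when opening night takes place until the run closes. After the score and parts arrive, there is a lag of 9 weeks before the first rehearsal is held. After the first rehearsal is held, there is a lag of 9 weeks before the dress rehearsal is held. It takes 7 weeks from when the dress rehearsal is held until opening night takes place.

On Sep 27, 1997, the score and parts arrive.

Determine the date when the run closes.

The score and parts arrive: Sep 27, 1997.
The first rehearsal is held: Sep 27, 1997 + 9 weeks = Nov 29, 1997.
The dress rehearsal is held: Nov 29, 1997 + 9 weeks = Jan 31, 1998.
Opening night takes place: Jan 31, 1998 + 7 weeks = Mar 21, 1998.
The run closes: Mar 21, 1998 + 36 days = Apr 26, 1998.

Apr 26, 1998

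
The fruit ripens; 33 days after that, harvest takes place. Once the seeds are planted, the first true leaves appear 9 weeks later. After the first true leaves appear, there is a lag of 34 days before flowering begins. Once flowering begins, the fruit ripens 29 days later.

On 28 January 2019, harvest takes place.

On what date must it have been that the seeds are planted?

Harvest takes place: Jan 28, 2019.
The fruit ripens: Jan 28, 2019 − 33 days = Dec 26, 2018.
Flowering begins: Dec 26, 2018 − 29 days = Nov 27, 2018.
The first true leaves appear: Nov 27, 2018 − 34 days = Oct 24, 2018.
The seeds are planted: Oct 24, 2018 − 9 weeks = Aug 22, 2018.

22 August 2018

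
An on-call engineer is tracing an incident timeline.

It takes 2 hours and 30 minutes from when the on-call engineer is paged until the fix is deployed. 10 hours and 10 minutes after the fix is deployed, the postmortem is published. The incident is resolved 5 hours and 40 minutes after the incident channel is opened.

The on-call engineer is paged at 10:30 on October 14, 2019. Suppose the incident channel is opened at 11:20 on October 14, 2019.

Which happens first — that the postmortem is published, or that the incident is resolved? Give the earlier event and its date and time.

The on-call engineer is paged: 10:30 Oct 14, 2019.
The fix is deployed: 10:30 Oct 14, 2019 + 2h30m = 13:00 Oct 14, 2019.
The postmortem is published: 13:00 Oct 14, 2019 + 10h10m = 23:10 Oct 14, 2019.
The incident channel is opened: 11:20 Oct 14, 2019.
The incident is resolved: 11:20 Oct 14, 2019 + 5h40m = 17:00 Oct 14, 2019.
Comparing: the postmortem is published at 23:10 Oct 14, 2019 vs the incident is resolved at 17:00 Oct 14, 2019. Earlier: the incident is resolved.

The incident is resolved — 17:00 on October 14, 2019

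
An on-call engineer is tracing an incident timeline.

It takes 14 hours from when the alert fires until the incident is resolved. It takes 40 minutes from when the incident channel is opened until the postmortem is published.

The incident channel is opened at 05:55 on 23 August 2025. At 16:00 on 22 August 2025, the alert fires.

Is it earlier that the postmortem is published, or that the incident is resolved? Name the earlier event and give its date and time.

The incident is resolved — 06:00 on 23 August 2025

The incident channel is opened: 05:55 Aug 23, 2025.
The postmortem is published: 05:55 Aug 23, 2025 + 40m = 06:35 Aug 23, 2025.
The alert fires: 16:00 Aug 22, 2025.
The incident is resolved: 16:00 Aug 22, 2025 + 14h = 06:00 Aug 23, 2025.
Comparing: the postmortem is published at 06:35 Aug 23, 2025 vs the incident is resolved at 06:00 Aug 23, 2025. Earlier: the incident is resolved.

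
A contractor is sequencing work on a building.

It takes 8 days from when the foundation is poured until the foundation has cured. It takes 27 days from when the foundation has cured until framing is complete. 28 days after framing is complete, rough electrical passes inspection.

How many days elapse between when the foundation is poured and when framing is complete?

35 days

Causal path: the foundation is poured → the foundation has cured → framing is complete.
Total delay along the path: 8 + 27 = 35 days.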